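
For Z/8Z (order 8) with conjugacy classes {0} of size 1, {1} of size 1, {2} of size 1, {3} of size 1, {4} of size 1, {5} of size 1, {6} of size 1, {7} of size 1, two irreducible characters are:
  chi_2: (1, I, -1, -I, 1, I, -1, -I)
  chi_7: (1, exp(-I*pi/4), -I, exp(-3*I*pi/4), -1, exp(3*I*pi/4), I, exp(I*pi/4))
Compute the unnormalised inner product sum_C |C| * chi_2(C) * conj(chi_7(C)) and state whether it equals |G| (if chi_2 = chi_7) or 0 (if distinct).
Sum = 0; so <chi_2, chi_7> = 0 (distinct irreducibles are orthogonal).

Explanation: Compute term by term over conjugacy classes (|C| * chi_2(C) * conj(chi_7(C))):
  1*(1)*conj(1) + 1*(I)*conj(exp(-I*pi/4)) + 1*(-1)*conj(-I) + 1*(-I)*conj(exp(-3*I*pi/4)) + 1*(1)*conj(-1) + 1*(I)*conj(exp(3*I*pi/4)) + 1*(-1)*conj(I) + 1*(-I)*conj(exp(I*pi/4))
  = (1) + (exp(3*I*pi/4)) + (-I) + (-exp(-3*I*pi/4)) + (-1) + (exp(-I*pi/4)) + (I) + (-exp(I*pi/4))
  = 0.
(Exp terms are combined using exp(i*s)*conj(exp(i*t)) = exp(i*(s-t)), and sums of them are collapsed using the identity that for every m > 1 the m distinct m-th roots of unity sum to 0, e.g. 1 + exp(2*I*pi/3) + exp(-2*I*pi/3) = 0.)
Dividing by |G| = 8 gives 0/8 = 0, matching the row-orthogonality relation <chi_2, chi_7> = [chi_2 = chi_7].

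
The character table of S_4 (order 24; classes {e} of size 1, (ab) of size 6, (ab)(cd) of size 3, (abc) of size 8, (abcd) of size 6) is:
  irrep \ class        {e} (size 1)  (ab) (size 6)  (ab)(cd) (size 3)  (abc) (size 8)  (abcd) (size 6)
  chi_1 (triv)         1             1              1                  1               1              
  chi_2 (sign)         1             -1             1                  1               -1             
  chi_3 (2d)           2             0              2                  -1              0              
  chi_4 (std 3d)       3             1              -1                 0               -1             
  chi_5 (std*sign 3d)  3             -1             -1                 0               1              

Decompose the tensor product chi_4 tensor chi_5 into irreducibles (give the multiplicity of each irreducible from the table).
chi_4 tensor chi_5 = chi_2 + chi_3 + chi_4 + chi_5 (all other irreducibles have multiplicity 0).

Derivation: The character of a tensor product is the pointwise product (chi_4 * chi_5)(C) = chi_4(C) * chi_5(C):
  {e}: (3)*(3), (ab): (1)*(-1), (ab)(cd): (-1)*(-1), (abc): (0)*(0), (abcd): (-1)*(1)
so (chi_4 * chi_5) takes values
  {e} -> 9, (ab) -> -1, (ab)(cd) -> 1, (abc) -> 0, (abcd) -> -1.
Now take the inner product of this character with each irreducible chi from the table, <chi_4*chi_5, chi> = (1/24) sum_C |C| (chi_4*chi_5)(C) conj(chi(C)):
  <chi_4*chi_5, chi_1> = (1/24)[1*(9)*conj(1) + 6*(-1)*conj(1) + 3*(1)*conj(1) + 8*(0)*conj(1) + 6*(-1)*conj(1)]
      = (1/24)[(9) + (-6) + (3) + (0) + (-6)] = 0/24 = 0
  <chi_4*chi_5, chi_2> = (1/24)[1*(9)*conj(1) + 6*(-1)*conj(-1) + 3*(1)*conj(1) + 8*(0)*conj(1) + 6*(-1)*conj(-1)]
      = (1/24)[(9) + (6) + (3) + (0) + (6)] = 24/24 = 1
  <chi_4*chi_5, chi_3> = (1/24)[1*(9)*conj(2) + 6*(-1)*conj(0) + 3*(1)*conj(2) + 8*(0)*conj(-1) + 6*(-1)*conj(0)]
      = (1/24)[(18) + (0) + (6) + (0) + (0)] = 24/24 = 1
  <chi_4*chi_5, chi_4> = (1/24)[1*(9)*conj(3) + 6*(-1)*conj(1) + 3*(1)*conj(-1) + 8*(0)*conj(0) + 6*(-1)*conj(-1)]
      = (1/24)[(27) + (-6) + (-3) + (0) + (6)] = 24/24 = 1
  <chi_4*chi_5, chi_5> = (1/24)[1*(9)*conj(3) + 6*(-1)*conj(-1) + 3*(1)*conj(-1) + 8*(0)*conj(0) + 6*(-1)*conj(1)]
      = (1/24)[(27) + (6) + (-3) + (0) + (-6)] = 24/24 = 1
Hence the multiplicities are chi_2: 1, chi_3: 1, chi_4: 1, chi_5: 1. Dimension check: dim(chi_4)*dim(chi_5) = 3*3 = 9 and sum (mult * dim) = 1*1 + 1*2 + 1*3 + 1*3 = 9.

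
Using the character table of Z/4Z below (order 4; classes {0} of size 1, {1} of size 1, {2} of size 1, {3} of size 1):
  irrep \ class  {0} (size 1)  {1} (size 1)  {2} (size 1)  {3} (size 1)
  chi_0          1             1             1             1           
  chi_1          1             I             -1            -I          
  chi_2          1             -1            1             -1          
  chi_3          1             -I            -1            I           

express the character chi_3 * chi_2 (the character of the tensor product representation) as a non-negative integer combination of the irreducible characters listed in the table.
chi_3 tensor chi_2 = chi_1 (all other irreducibles have multiplicity 0).

Solution. The character of a tensor product is the pointwise product (chi_3 * chi_2)(C) = chi_3(C) * chi_2(C):
  {0}: (1)*(1), {1}: (-I)*(-1), {2}: (-1)*(1), {3}: (I)*(-1)
so (chi_3 * chi_2) takes values
  {0} -> 1, {1} -> I, {2} -> -1, {3} -> -I.
Now take the inner product of this character with each irreducible chi from the table, <chi_3*chi_2, chi> = (1/4) sum_C |C| (chi_3*chi_2)(C) conj(chi(C)):
  <chi_3*chi_2, chi_0> = (1/4)[1*(1)*conj(1) + 1*(I)*conj(1) + 1*(-1)*conj(1) + 1*(-I)*conj(1)]
      = (1/4)[(1) + (I) + (-1) + (-I)] = 0/4 = 0
  <chi_3*chi_2, chi_1> = (1/4)[1*(1)*conj(1) + 1*(I)*conj(I) + 1*(-1)*conj(-1) + 1*(-I)*conj(-I)]
      = (1/4)[(1) + (1) + (1) + (1)] = 4/4 = 1
  <chi_3*chi_2, chi_2> = (1/4)[1*(1)*conj(1) + 1*(I)*conj(-1) + 1*(-1)*conj(1) + 1*(-I)*conj(-1)]
      = (1/4)[(1) + (-I) + (-1) + (I)] = 0/4 = 0
  <chi_3*chi_2, chi_3> = (1/4)[1*(1)*conj(1) + 1*(I)*conj(-I) + 1*(-1)*conj(-1) + 1*(-I)*conj(I)]
      = (1/4)[(1) + (-1) + (1) + (-1)] = 0/4 = 0
(Exp terms are combined using exp(i*s)*conj(exp(i*t)) = exp(i*(s-t)), and sums of them are collapsed using the identity that for every m > 1 the m distinct m-th roots of unity sum to 0, e.g. 1 + exp(2*I*pi/3) + exp(-2*I*pi/3) = 0.)
Hence the multiplicities are chi_1: 1. Dimension check: dim(chi_3)*dim(chi_2) = 1*1 = 1 and sum (mult * dim) = 1*1 = 1.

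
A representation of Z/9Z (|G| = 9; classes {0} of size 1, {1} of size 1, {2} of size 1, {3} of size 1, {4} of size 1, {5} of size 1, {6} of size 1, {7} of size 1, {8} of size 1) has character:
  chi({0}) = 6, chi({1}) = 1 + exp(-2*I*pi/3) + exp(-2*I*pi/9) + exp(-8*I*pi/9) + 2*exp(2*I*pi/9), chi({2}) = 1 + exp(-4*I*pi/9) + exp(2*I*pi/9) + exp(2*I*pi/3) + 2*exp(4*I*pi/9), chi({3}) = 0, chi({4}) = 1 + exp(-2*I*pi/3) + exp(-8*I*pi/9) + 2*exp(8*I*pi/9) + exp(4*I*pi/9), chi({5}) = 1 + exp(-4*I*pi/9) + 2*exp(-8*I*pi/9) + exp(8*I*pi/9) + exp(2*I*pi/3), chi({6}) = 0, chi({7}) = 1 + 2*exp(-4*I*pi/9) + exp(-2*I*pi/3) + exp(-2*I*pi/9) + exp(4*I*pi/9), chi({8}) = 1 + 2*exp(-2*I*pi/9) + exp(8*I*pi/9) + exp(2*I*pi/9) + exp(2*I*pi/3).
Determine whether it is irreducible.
Not irreducible (reducible): <chi, chi> = 8 > 1.

Working: <chi, chi> = (1/|G|) sum_C |C| * |chi(C)|^2 = (1/9)[1*|6|^2 + 1*|1 + exp(-2*I*pi/3) + exp(-2*I*pi/9) + exp(-8*I*pi/9) + 2*exp(2*I*pi/9)|^2 + 1*|1 + exp(-4*I*pi/9) + exp(2*I*pi/9) + exp(2*I*pi/3) + 2*exp(4*I*pi/9)|^2 + 1*|0|^2 + 1*|1 + exp(-2*I*pi/3) + exp(-8*I*pi/9) + 2*exp(8*I*pi/9) + exp(4*I*pi/9)|^2 + 1*|1 + exp(-4*I*pi/9) + 2*exp(-8*I*pi/9) + exp(8*I*pi/9) + exp(2*I*pi/3)|^2 + 1*|0|^2 + 1*|1 + 2*exp(-4*I*pi/9) + exp(-2*I*pi/3) + exp(-2*I*pi/9) + exp(4*I*pi/9)|^2 + 1*|1 + 2*exp(-2*I*pi/9) + exp(8*I*pi/9) + exp(2*I*pi/9) + exp(2*I*pi/3)|^2]
  = (1/9)[(36) + (8 + 3*exp(-4*I*pi/9) + 4*exp(-2*I*pi/9) + 2*exp(-2*I*pi/3) + 5*exp(-8*I*pi/9) + 5*exp(8*I*pi/9) + 2*exp(2*I*pi/3) + 4*exp(2*I*pi/9) + 3*exp(4*I*pi/9)) + (8 + 4*exp(-4*I*pi/9) + 5*exp(-2*I*pi/9) + 2*exp(-2*I*pi/3) + 3*exp(-8*I*pi/9) + 3*exp(8*I*pi/9) + 2*exp(2*I*pi/3) + 5*exp(2*I*pi/9) + 4*exp(4*I*pi/9)) + (0) + (8 + 5*exp(-4*I*pi/9) + 3*exp(-2*I*pi/9) + 2*exp(-2*I*pi/3) + 4*exp(-8*I*pi/9) + 4*exp(8*I*pi/9) + 2*exp(2*I*pi/3) + 3*exp(2*I*pi/9) + 5*exp(4*I*pi/9)) + (8 + 5*exp(-4*I*pi/9) + 3*exp(-2*I*pi/9) + 2*exp(-2*I*pi/3) + 4*exp(-8*I*pi/9) + 4*exp(8*I*pi/9) + 2*exp(2*I*pi/3) + 3*exp(2*I*pi/9) + 5*exp(4*I*pi/9)) + (0) + (8 + 4*exp(-4*I*pi/9) + 5*exp(-2*I*pi/9) + 2*exp(-2*I*pi/3) + 3*exp(-8*I*pi/9) + 3*exp(8*I*pi/9) + 2*exp(2*I*pi/3) + 5*exp(2*I*pi/9) + 4*exp(4*I*pi/9)) + (8 + 3*exp(-4*I*pi/9) + 4*exp(-2*I*pi/9) + 2*exp(-2*I*pi/3) + 5*exp(-8*I*pi/9) + 5*exp(8*I*pi/9) + 2*exp(2*I*pi/3) + 4*exp(2*I*pi/9) + 3*exp(4*I*pi/9))] = 72/9 = 8.
(Exp terms are combined using exp(i*s)*conj(exp(i*t)) = exp(i*(s-t)), and sums of them are collapsed using the identity that for every m > 1 the m distinct m-th roots of unity sum to 0, e.g. 1 + exp(2*I*pi/3) + exp(-2*I*pi/3) = 0.)
A character is irreducible iff <chi, chi> = 1, so this representation is reducible.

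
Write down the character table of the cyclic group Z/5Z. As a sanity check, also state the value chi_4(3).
Character table of Z/5Z (irreps indexed chi_0,...,chi_4 with chi_k(m) = zeta_5^(k*m), zeta_5 = exp(2*pi*i/5)):
  irrep \ class  {0} (size 1)  {1} (size 1)    {2} (size 1)    {3} (size 1)    {4} (size 1)  
  chi_0          1             1               1               1               1             
  chi_1          1             exp(2*I*pi/5)   exp(4*I*pi/5)   exp(-4*I*pi/5)  exp(-2*I*pi/5)
  chi_2          1             exp(4*I*pi/5)   exp(-2*I*pi/5)  exp(2*I*pi/5)   exp(-4*I*pi/5)
  chi_3          1             exp(-4*I*pi/5)  exp(2*I*pi/5)   exp(-2*I*pi/5)  exp(4*I*pi/5) 
  chi_4          1             exp(-2*I*pi/5)  exp(-4*I*pi/5)  exp(4*I*pi/5)   exp(2*I*pi/5) 

Spot check: chi_4(3) = zeta_5^(4*3) = zeta_5^12 = exp(4*I*pi/5).

Explanation: Z/5Z is abelian, so all 5 irreducible complex representations are 1-dimensional. They are given by chi_k(m) = zeta_5^(k*m) for k = 0,...,4. Row orthogonality: sum_m chi_k(m) conj(chi_l(m)) = 5 * [k = l].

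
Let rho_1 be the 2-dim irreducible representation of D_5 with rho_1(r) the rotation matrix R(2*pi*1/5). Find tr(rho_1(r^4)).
chi_{rho_1}(r^4) = 2*cos(2*pi*1*4/5) = -1/2 + sqrt(5)/2

Why: rho_1(r^4) is rotation by angle 2*pi*1*4/5, whose trace is 2*cos(2*pi*1*4/5) = -1/2 + sqrt(5)/2.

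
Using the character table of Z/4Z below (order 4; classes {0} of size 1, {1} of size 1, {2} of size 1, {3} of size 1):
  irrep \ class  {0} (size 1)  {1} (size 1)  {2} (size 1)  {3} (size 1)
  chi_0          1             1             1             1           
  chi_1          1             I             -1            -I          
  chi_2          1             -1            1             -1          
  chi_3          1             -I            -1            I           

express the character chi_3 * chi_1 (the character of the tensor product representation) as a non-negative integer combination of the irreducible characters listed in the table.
chi_3 tensor chi_1 = chi_0 (all other irreducibles have multiplicity 0).

Solution. The character of a tensor product is the pointwise product (chi_3 * chi_1)(C) = chi_3(C) * chi_1(C):
  {0}: (1)*(1), {1}: (-I)*(I), {2}: (-1)*(-1), {3}: (I)*(-I)
so (chi_3 * chi_1) takes values
  {0} -> 1, {1} -> 1, {2} -> 1, {3} -> 1.
Now take the inner product of this character with each irreducible chi from the table, <chi_3*chi_1, chi> = (1/4) sum_C |C| (chi_3*chi_1)(C) conj(chi(C)):
  <chi_3*chi_1, chi_0> = (1/4)[1*(1)*conj(1) + 1*(1)*conj(1) + 1*(1)*conj(1) + 1*(1)*conj(1)]
      = (1/4)[(1) + (1) + (1) + (1)] = 4/4 = 1
  <chi_3*chi_1, chi_1> = (1/4)[1*(1)*conj(1) + 1*(1)*conj(I) + 1*(1)*conj(-1) + 1*(1)*conj(-I)]
      = (1/4)[(1) + (-I) + (-1) + (I)] = 0/4 = 0
  <chi_3*chi_1, chi_2> = (1/4)[1*(1)*conj(1) + 1*(1)*conj(-1) + 1*(1)*conj(1) + 1*(1)*conj(-1)]
      = (1/4)[(1) + (-1) + (1) + (-1)] = 0/4 = 0
  <chi_3*chi_1, chi_3> = (1/4)[1*(1)*conj(1) + 1*(1)*conj(-I) + 1*(1)*conj(-1) + 1*(1)*conj(I)]
      = (1/4)[(1) + (I) + (-1) + (-I)] = 0/4 = 0
(Exp terms are combined using exp(i*s)*conj(exp(i*t)) = exp(i*(s-t)), and sums of them are collapsed using the identity that for every m > 1 the m distinct m-th roots of unity sum to 0, e.g. 1 + exp(2*I*pi/3) + exp(-2*I*pi/3) = 0.)
Hence the multiplicities are chi_0: 1. Dimension check: dim(chi_3)*dim(chi_1) = 1*1 = 1 and sum (mult * dim) = 1*1 = 1.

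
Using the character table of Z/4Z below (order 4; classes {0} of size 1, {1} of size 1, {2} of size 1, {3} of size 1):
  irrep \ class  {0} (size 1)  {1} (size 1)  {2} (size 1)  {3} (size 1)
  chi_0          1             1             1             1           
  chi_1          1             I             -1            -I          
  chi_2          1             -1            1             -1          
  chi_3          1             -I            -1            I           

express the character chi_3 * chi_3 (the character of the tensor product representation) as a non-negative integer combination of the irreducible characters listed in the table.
chi_3 tensor chi_3 = chi_2 (all other irreducibles have multiplicity 0).

Working: The character of a tensor product is the pointwise product (chi_3 * chi_3)(C) = chi_3(C) * chi_3(C):
  {0}: (1)*(1), {1}: (-I)*(-I), {2}: (-1)*(-1), {3}: (I)*(I)
so (chi_3 * chi_3) takes values
  {0} -> 1, {1} -> -1, {2} -> 1, {3} -> -1.
Now take the inner product of this character with each irreducible chi from the table, <chi_3*chi_3, chi> = (1/4) sum_C |C| (chi_3*chi_3)(C) conj(chi(C)):
  <chi_3*chi_3, chi_0> = (1/4)[1*(1)*conj(1) + 1*(-1)*conj(1) + 1*(1)*conj(1) + 1*(-1)*conj(1)]
      = (1/4)[(1) + (-1) + (1) + (-1)] = 0/4 = 0
  <chi_3*chi_3, chi_1> = (1/4)[1*(1)*conj(1) + 1*(-1)*conj(I) + 1*(1)*conj(-1) + 1*(-1)*conj(-I)]
      = (1/4)[(1) + (I) + (-1) + (-I)] = 0/4 = 0
  <chi_3*chi_3, chi_2> = (1/4)[1*(1)*conj(1) + 1*(-1)*conj(-1) + 1*(1)*conj(1) + 1*(-1)*conj(-1)]
      = (1/4)[(1) + (1) + (1) + (1)] = 4/4 = 1
  <chi_3*chi_3, chi_3> = (1/4)[1*(1)*conj(1) + 1*(-1)*conj(-I) + 1*(1)*conj(-1) + 1*(-1)*conj(I)]
      = (1/4)[(1) + (-I) + (-1) + (I)] = 0/4 = 0
(Exp terms are combined using exp(i*s)*conj(exp(i*t)) = exp(i*(s-t)), and sums of them are collapsed using the identity that for every m > 1 the m distinct m-th roots of unity sum to 0, e.g. 1 + exp(2*I*pi/3) + exp(-2*I*pi/3) = 0.)
Hence the multiplicities are chi_2: 1. Dimension check: dim(chi_3)*dim(chi_3) = 1*1 = 1 and sum (mult * dim) = 1*1 = 1.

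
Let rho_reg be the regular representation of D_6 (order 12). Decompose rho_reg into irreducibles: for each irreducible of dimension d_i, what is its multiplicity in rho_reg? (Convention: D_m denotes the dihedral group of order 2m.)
Each irreducible V_i of dimension d_i appears with multiplicity d_i, i.e. rho_reg = (direct sum over all irreducibles V_i) d_i V_i. The irreducible dimensions for D_6 are 1, 1, 1, 1, 2, 2: 4 irreducibles of dimension 1, each with multiplicity 1; 2 irreducibles of dimension 2, each with multiplicity 2. Total dimension 4*1*1 + 2*2*2 = 12 = |G|.

Details: General theorem: in the regular representation of a finite group G, each irreducible appears with multiplicity equal to its dimension. Check: dim(rho_reg) = sum d_i^2 = 1 + 1 + 1 + 1 + 4 + 4 = 12 = |G|.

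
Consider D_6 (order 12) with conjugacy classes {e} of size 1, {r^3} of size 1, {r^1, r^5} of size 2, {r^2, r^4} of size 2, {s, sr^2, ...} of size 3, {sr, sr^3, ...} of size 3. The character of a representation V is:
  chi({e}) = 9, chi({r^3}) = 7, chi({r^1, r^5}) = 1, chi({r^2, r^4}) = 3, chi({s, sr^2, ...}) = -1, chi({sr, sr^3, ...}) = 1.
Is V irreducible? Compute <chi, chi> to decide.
Not irreducible (reducible): <chi, chi> = 13 > 1.

Details: <chi, chi> = (1/|G|) sum_C |C| * |chi(C)|^2 = (1/12)[1*|9|^2 + 1*|7|^2 + 2*|1|^2 + 2*|3|^2 + 3*|-1|^2 + 3*|1|^2]
  = (1/12)[(81) + (49) + (2) + (18) + (3) + (3)] = 156/12 = 13.
A character is irreducible iff <chi, chi> = 1, so this representation is reducible.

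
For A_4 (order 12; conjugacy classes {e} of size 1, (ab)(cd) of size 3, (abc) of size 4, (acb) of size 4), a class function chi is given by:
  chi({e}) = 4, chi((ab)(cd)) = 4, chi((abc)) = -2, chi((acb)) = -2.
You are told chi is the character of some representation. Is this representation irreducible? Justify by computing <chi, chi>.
Not irreducible (reducible): <chi, chi> = 8 > 1.

Argument: <chi, chi> = (1/|G|) sum_C |C| * |chi(C)|^2 = (1/12)[1*|4|^2 + 3*|4|^2 + 4*|-2|^2 + 4*|-2|^2]
  = (1/12)[(16) + (48) + (16) + (16)] = 96/12 = 8.
(Exp terms are combined using exp(i*s)*conj(exp(i*t)) = exp(i*(s-t)), and sums of them are collapsed using the identity that for every m > 1 the m distinct m-th roots of unity sum to 0, e.g. 1 + exp(2*I*pi/3) + exp(-2*I*pi/3) = 0.)
A character is irreducible iff <chi, chi> = 1, so this representation is reducible.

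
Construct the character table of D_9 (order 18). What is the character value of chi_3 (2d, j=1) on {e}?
Conjugacy classes: {e} of size 1, {r^1, r^8} of size 2, {r^2, r^7} of size 2, {r^3, r^6} of size 2, {r^4, r^5} of size 2, {s, sr, ..., sr^8} of size 9.
Character table:
  irrep \ class              {e} (size 1)  {r^1, r^8} (size 2)  {r^2, r^7} (size 2)  {r^3, r^6} (size 2)  {r^4, r^5} (size 2)  {s, sr, ..., sr^8} (size 9)
  chi_1 (triv)               1             1                    1                    1                    1                    1                          
  chi_2 (sign: r->1, s->-1)  1             1                    1                    1                    1                    -1                         
  chi_3 (2d, j=1)            2             2*cos(2*pi/9)        2*cos(4*pi/9)        -1                   -2*cos(pi/9)         0                          
  chi_4 (2d, j=2)            2             2*cos(4*pi/9)        -2*cos(pi/9)         -1                   2*cos(2*pi/9)        0                          
  chi_5 (2d, j=3)            2             -1                   -1                   2                    -1                   0                          
  chi_6 (2d, j=4)            2             -2*cos(pi/9)         2*cos(2*pi/9)        -1                   2*cos(4*pi/9)        0                          

Spot check: chi_3 (2d, j=1) on {e} = 2.

Justification: D_9 has order 2*9 = 18 with 6 conjugacy classes, hence 6 irreducibles. Sum of squared dims 1 + 1 + 4 + 4 + 4 + 4 = 18 = |G|. Linear characters come from the abelianisation; the 2-dimensional irreps have character r^k -> 2*cos(2*pi*j*k/9), reflections -> 0.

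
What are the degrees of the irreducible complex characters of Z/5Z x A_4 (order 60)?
Dimensions: 1, 1, 1, 1, 1, 1, 1, 1, 1, 1, 1, 1, 1, 1, 1, 3, 3, 3, 3, 3

Argument: There are 20 irreducibles (= number of conjugacy classes). Their dimensions d_i satisfy sum d_i^2 = |G| = 60: 1 + 1 + 1 + 1 + 1 + 1 + 1 + 1 + 1 + 1 + 1 + 1 + 1 + 1 + 1 + 9 + 9 + 9 + 9 + 9 = 60. (For the product with Z/5Z: each of the 5 1-dim characters of Z/5Z tensors with each irrep of A_4, giving 5 copies of each A_4-dimension.)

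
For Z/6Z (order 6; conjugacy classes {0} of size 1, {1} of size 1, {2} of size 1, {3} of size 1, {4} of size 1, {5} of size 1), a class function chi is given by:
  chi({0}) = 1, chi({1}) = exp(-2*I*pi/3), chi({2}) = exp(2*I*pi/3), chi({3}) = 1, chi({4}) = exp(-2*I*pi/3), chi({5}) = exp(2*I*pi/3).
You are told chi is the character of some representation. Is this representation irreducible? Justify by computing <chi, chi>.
Irreducible: <chi, chi> = 1.

Proof sketch: <chi, chi> = (1/|G|) sum_C |C| * |chi(C)|^2 = (1/6)[1*|1|^2 + 1*|exp(-2*I*pi/3)|^2 + 1*|exp(2*I*pi/3)|^2 + 1*|1|^2 + 1*|exp(-2*I*pi/3)|^2 + 1*|exp(2*I*pi/3)|^2]
  = (1/6)[(1) + (1) + (1) + (1) + (1) + (1)] = 6/6 = 1.
(Exp terms are combined using exp(i*s)*conj(exp(i*t)) = exp(i*(s-t)), and sums of them are collapsed using the identity that for every m > 1 the m distinct m-th roots of unity sum to 0, e.g. 1 + exp(2*I*pi/3) + exp(-2*I*pi/3) = 0.)
A character is irreducible iff <chi, chi> = 1, so this representation is irreducible.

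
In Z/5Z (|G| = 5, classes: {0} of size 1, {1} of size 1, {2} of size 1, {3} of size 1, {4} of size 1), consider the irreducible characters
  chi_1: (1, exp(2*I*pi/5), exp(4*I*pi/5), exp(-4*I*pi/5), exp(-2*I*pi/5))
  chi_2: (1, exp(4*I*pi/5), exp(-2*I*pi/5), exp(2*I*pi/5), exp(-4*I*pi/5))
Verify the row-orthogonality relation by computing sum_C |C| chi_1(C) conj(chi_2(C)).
Sum = 0; so <chi_1, chi_2> = 0 (distinct irreducibles are orthogonal).

Compute term by term over conjugacy classes (|C| * chi_1(C) * conj(chi_2(C))):
  1*(1)*conj(1) + 1*(exp(2*I*pi/5))*conj(exp(4*I*pi/5)) + 1*(exp(4*I*pi/5))*conj(exp(-2*I*pi/5)) + 1*(exp(-4*I*pi/5))*conj(exp(2*I*pi/5)) + 1*(exp(-2*I*pi/5))*conj(exp(-4*I*pi/5))
  = (1) + (exp(-2*I*pi/5)) + (exp(-4*I*pi/5)) + (exp(4*I*pi/5)) + (exp(2*I*pi/5))
  = 0.
(Exp terms are combined using exp(i*s)*conj(exp(i*t)) = exp(i*(s-t)), and sums of them are collapsed using the identity that for every m > 1 the m distinct m-th roots of unity sum to 0, e.g. 1 + exp(2*I*pi/3) + exp(-2*I*pi/3) = 0.)
Dividing by |G| = 5 gives 0/5 = 0, matching the row-orthogonality relation <chi_1, chi_2> = [chi_1 = chi_2].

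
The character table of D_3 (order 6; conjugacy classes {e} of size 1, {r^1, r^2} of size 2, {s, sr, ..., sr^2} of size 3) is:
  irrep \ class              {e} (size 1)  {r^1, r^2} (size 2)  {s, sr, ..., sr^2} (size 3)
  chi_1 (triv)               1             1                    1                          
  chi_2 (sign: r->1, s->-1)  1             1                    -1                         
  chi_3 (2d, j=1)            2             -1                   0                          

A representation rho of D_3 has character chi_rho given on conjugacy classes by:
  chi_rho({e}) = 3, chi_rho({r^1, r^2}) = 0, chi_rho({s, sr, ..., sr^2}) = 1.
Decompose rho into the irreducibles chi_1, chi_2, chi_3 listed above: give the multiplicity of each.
Multiplicities: chi_1: 1, chi_2: 0, chi_3: 1.

Argument: Use <chi_rho, chi> = (1/|G|) sum_C |C| * chi_rho(C) * conj(chi(C)) with |G| = 6 for each irreducible chi in the table:
  <chi_rho, chi_1> = (1/6)[1*(3)*conj(1) + 2*(0)*conj(1) + 3*(1)*conj(1)]
      = (1/6)[(3) + (0) + (3)] = 6/6 = 1
  <chi_rho, chi_2> = (1/6)[1*(3)*conj(1) + 2*(0)*conj(1) + 3*(1)*conj(-1)]
      = (1/6)[(3) + (0) + (-3)] = 0/6 = 0
  <chi_rho, chi_3> = (1/6)[1*(3)*conj(2) + 2*(0)*conj(-1) + 3*(1)*conj(0)]
      = (1/6)[(6) + (0) + (0)] = 6/6 = 1
Dimension check: dim(rho) = sum (mult * dim) = 1*1 + 0*1 + 1*2 = 3 = chi_rho(e) = 3.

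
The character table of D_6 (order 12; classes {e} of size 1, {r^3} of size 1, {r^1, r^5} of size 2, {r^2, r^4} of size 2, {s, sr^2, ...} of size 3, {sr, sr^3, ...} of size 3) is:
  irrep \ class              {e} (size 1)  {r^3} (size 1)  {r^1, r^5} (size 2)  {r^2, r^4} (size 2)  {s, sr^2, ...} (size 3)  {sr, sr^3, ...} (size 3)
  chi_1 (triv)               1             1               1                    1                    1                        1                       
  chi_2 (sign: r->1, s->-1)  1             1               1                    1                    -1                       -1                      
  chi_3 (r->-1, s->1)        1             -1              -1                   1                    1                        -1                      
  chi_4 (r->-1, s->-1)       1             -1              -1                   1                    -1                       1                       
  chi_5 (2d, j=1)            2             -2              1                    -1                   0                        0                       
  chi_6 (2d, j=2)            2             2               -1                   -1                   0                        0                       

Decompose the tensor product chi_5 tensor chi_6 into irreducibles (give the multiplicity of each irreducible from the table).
chi_5 tensor chi_6 = chi_3 + chi_4 + chi_5 (all other irreducibles have multiplicity 0).

Details: The character of a tensor product is the pointwise product (chi_5 * chi_6)(C) = chi_5(C) * chi_6(C):
  {e}: (2)*(2), {r^3}: (-2)*(2), {r^1, r^5}: (1)*(-1), {r^2, r^4}: (-1)*(-1), {s, sr^2, ...}: (0)*(0), {sr, sr^3, ...}: (0)*(0)
so (chi_5 * chi_6) takes values
  {e} -> 4, {r^3} -> -4, {r^1, r^5} -> -1, {r^2, r^4} -> 1, {s, sr^2, ...} -> 0, {sr, sr^3, ...} -> 0.
Now take the inner product of this character with each irreducible chi from the table, <chi_5*chi_6, chi> = (1/12) sum_C |C| (chi_5*chi_6)(C) conj(chi(C)):
  <chi_5*chi_6, chi_1> = (1/12)[1*(4)*conj(1) + 1*(-4)*conj(1) + 2*(-1)*conj(1) + 2*(1)*conj(1) + 3*(0)*conj(1) + 3*(0)*conj(1)]
      = (1/12)[(4) + (-4) + (-2) + (2) + (0) + (0)] = 0/12 = 0
  <chi_5*chi_6, chi_2> = (1/12)[1*(4)*conj(1) + 1*(-4)*conj(1) + 2*(-1)*conj(1) + 2*(1)*conj(1) + 3*(0)*conj(-1) + 3*(0)*conj(-1)]
      = (1/12)[(4) + (-4) + (-2) + (2) + (0) + (0)] = 0/12 = 0
  <chi_5*chi_6, chi_3> = (1/12)[1*(4)*conj(1) + 1*(-4)*conj(-1) + 2*(-1)*conj(-1) + 2*(1)*conj(1) + 3*(0)*conj(1) + 3*(0)*conj(-1)]
      = (1/12)[(4) + (4) + (2) + (2) + (0) + (0)] = 12/12 = 1
  <chi_5*chi_6, chi_4> = (1/12)[1*(4)*conj(1) + 1*(-4)*conj(-1) + 2*(-1)*conj(-1) + 2*(1)*conj(1) + 3*(0)*conj(-1) + 3*(0)*conj(1)]
      = (1/12)[(4) + (4) + (2) + (2) + (0) + (0)] = 12/12 = 1
  <chi_5*chi_6, chi_5> = (1/12)[1*(4)*conj(2) + 1*(-4)*conj(-2) + 2*(-1)*conj(1) + 2*(1)*conj(-1) + 3*(0)*conj(0) + 3*(0)*conj(0)]
      = (1/12)[(8) + (8) + (-2) + (-2) + (0) + (0)] = 12/12 = 1
  <chi_5*chi_6, chi_6> = (1/12)[1*(4)*conj(2) + 1*(-4)*conj(2) + 2*(-1)*conj(-1) + 2*(1)*conj(-1) + 3*(0)*conj(0) + 3*(0)*conj(0)]
      = (1/12)[(8) + (-8) + (2) + (-2) + (0) + (0)] = 0/12 = 0
Hence the multiplicities are chi_3: 1, chi_4: 1, chi_5: 1. Dimension check: dim(chi_5)*dim(chi_6) = 2*2 = 4 and sum (mult * dim) = 1*1 + 1*1 + 1*2 = 4.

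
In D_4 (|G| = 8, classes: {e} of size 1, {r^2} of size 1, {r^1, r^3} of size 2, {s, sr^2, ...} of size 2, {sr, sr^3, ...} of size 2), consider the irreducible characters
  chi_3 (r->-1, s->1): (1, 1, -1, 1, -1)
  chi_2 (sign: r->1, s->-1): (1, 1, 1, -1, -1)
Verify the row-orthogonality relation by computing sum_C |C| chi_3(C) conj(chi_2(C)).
Sum = 0; so <chi_3, chi_2> = 0 (distinct irreducibles are orthogonal).

Compute term by term over conjugacy classes (|C| * chi_3(C) * conj(chi_2(C))):
  1*(1)*conj(1) + 1*(1)*conj(1) + 2*(-1)*conj(1) + 2*(1)*conj(-1) + 2*(-1)*conj(-1)
  = (1) + (1) + (-2) + (-2) + (2)
  = 0.
Dividing by |G| = 8 gives 0/8 = 0, matching the row-orthogonality relation <chi_3, chi_2> = [chi_3 = chi_2].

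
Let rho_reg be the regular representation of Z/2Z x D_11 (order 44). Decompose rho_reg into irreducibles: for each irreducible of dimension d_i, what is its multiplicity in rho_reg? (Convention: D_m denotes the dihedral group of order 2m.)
Each irreducible V_i of dimension d_i appears with multiplicity d_i, i.e. rho_reg = (direct sum over all irreducibles V_i) d_i V_i. The irreducible dimensions for Z/2Z x D_11 are 1, 1, 1, 1, 2, 2, 2, 2, 2, 2, 2, 2, 2, 2: 4 irreducibles of dimension 1, each with multiplicity 1; 10 irreducibles of dimension 2, each with multiplicity 2. Total dimension 4*1*1 + 10*2*2 = 44 = |G|.

Derivation: General theorem: in the regular representation of a finite group G, each irreducible appears with multiplicity equal to its dimension. Check: dim(rho_reg) = sum d_i^2 = 1 + 1 + 1 + 1 + 4 + 4 + 4 + 4 + 4 + 4 + 4 + 4 + 4 + 4 = 44 = |G|.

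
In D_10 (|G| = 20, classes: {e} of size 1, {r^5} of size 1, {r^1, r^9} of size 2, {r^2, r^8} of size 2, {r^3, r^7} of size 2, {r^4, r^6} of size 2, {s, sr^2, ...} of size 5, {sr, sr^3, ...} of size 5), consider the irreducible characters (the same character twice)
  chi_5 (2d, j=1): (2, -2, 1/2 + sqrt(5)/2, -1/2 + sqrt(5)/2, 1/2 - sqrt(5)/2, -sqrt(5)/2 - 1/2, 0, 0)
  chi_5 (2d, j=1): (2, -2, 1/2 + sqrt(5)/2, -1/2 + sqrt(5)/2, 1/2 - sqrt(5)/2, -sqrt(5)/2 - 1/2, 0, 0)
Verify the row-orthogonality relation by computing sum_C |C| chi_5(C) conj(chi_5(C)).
Sum = 20 = |G| = 20; so <chi_5, chi_5> = 1 (norm-1 confirms irreducibility).

Derivation: Compute term by term over conjugacy classes (|C| * chi_5(C) * conj(chi_5(C))):
  1*(2)*conj(2) + 1*(-2)*conj(-2) + 2*(1/2 + sqrt(5)/2)*conj(1/2 + sqrt(5)/2) + 2*(-1/2 + sqrt(5)/2)*conj(-1/2 + sqrt(5)/2) + 2*(1/2 - sqrt(5)/2)*conj(1/2 - sqrt(5)/2) + 2*(-sqrt(5)/2 - 1/2)*conj(-sqrt(5)/2 - 1/2) + 5*(0)*conj(0) + 5*(0)*conj(0)
  = (4) + (4) + (sqrt(5) + 3) + (3 - sqrt(5)) + (3 - sqrt(5)) + (sqrt(5) + 3) + (0) + (0)
  = 20.
Dividing by |G| = 20 gives 20/20 = 1, matching the row-orthogonality relation <chi_5, chi_5> = [chi_5 = chi_5].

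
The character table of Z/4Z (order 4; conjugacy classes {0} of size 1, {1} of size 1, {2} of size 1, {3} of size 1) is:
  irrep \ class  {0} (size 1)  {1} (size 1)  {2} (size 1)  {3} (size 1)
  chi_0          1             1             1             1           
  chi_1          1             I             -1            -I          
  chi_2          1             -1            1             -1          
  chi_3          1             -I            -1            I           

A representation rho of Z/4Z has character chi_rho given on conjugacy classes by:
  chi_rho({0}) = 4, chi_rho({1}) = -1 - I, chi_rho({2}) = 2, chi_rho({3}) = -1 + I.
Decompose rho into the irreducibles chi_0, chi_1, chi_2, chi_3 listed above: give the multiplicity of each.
Multiplicities: chi_0: 1, chi_1: 0, chi_2: 2, chi_3: 1.

Use <chi_rho, chi> = (1/|G|) sum_C |C| * chi_rho(C) * conj(chi(C)) with |G| = 4 for each irreducible chi in the table:
  <chi_rho, chi_0> = (1/4)[1*(4)*conj(1) + 1*(-1 - I)*conj(1) + 1*(2)*conj(1) + 1*(-1 + I)*conj(1)]
      = (1/4)[(4) + (-1 - I) + (2) + (-1 + I)] = 4/4 = 1
  <chi_rho, chi_1> = (1/4)[1*(4)*conj(1) + 1*(-1 - I)*conj(I) + 1*(2)*conj(-1) + 1*(-1 + I)*conj(-I)]
      = (1/4)[(4) + (-1 + I) + (-2) + (-1 - I)] = 0/4 = 0
  <chi_rho, chi_2> = (1/4)[1*(4)*conj(1) + 1*(-1 - I)*conj(-1) + 1*(2)*conj(1) + 1*(-1 + I)*conj(-1)]
      = (1/4)[(4) + (1 + I) + (2) + (1 - I)] = 8/4 = 2
  <chi_rho, chi_3> = (1/4)[1*(4)*conj(1) + 1*(-1 - I)*conj(-I) + 1*(2)*conj(-1) + 1*(-1 + I)*conj(I)]
      = (1/4)[(4) + (1 - I) + (-2) + (1 + I)] = 4/4 = 1
(Exp terms are combined using exp(i*s)*conj(exp(i*t)) = exp(i*(s-t)), and sums of them are collapsed using the identity that for every m > 1 the m distinct m-th roots of unity sum to 0, e.g. 1 + exp(2*I*pi/3) + exp(-2*I*pi/3) = 0.)
Dimension check: dim(rho) = sum (mult * dim) = 1*1 + 0*1 + 2*1 + 1*1 = 4 = chi_rho(e) = 4.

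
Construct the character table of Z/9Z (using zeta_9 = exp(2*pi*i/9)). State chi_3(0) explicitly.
Character table of Z/9Z (irreps indexed chi_0,...,chi_8 with chi_k(m) = zeta_9^(k*m), zeta_9 = exp(2*pi*i/9)):
  irrep \ class  {0} (size 1)  {1} (size 1)    {2} (size 1)    {3} (size 1)    {4} (size 1)    {5} (size 1)    {6} (size 1)    {7} (size 1)    {8} (size 1)  
  chi_0          1             1               1               1               1               1               1               1               1             
  chi_1          1             exp(2*I*pi/9)   exp(4*I*pi/9)   exp(2*I*pi/3)   exp(8*I*pi/9)   exp(-8*I*pi/9)  exp(-2*I*pi/3)  exp(-4*I*pi/9)  exp(-2*I*pi/9)
  chi_2          1             exp(4*I*pi/9)   exp(8*I*pi/9)   exp(-2*I*pi/3)  exp(-2*I*pi/9)  exp(2*I*pi/9)   exp(2*I*pi/3)   exp(-8*I*pi/9)  exp(-4*I*pi/9)
  chi_3          1             exp(2*I*pi/3)   exp(-2*I*pi/3)  1               exp(2*I*pi/3)   exp(-2*I*pi/3)  1               exp(2*I*pi/3)   exp(-2*I*pi/3)
  chi_4          1             exp(8*I*pi/9)   exp(-2*I*pi/9)  exp(2*I*pi/3)   exp(-4*I*pi/9)  exp(4*I*pi/9)   exp(-2*I*pi/3)  exp(2*I*pi/9)   exp(-8*I*pi/9)
  chi_5          1             exp(-8*I*pi/9)  exp(2*I*pi/9)   exp(-2*I*pi/3)  exp(4*I*pi/9)   exp(-4*I*pi/9)  exp(2*I*pi/3)   exp(-2*I*pi/9)  exp(8*I*pi/9) 
  chi_6          1             exp(-2*I*pi/3)  exp(2*I*pi/3)   1               exp(-2*I*pi/3)  exp(2*I*pi/3)   1               exp(-2*I*pi/3)  exp(2*I*pi/3) 
  chi_7          1             exp(-4*I*pi/9)  exp(-8*I*pi/9)  exp(2*I*pi/3)   exp(2*I*pi/9)   exp(-2*I*pi/9)  exp(-2*I*pi/3)  exp(8*I*pi/9)   exp(4*I*pi/9) 
  chi_8          1             exp(-2*I*pi/9)  exp(-4*I*pi/9)  exp(-2*I*pi/3)  exp(-8*I*pi/9)  exp(8*I*pi/9)   exp(2*I*pi/3)   exp(4*I*pi/9)   exp(2*I*pi/9) 

Spot check: chi_3(0) = zeta_9^(3*0) = zeta_9^0 = 1.

Working: Z/9Z is abelian, so all 9 irreducible complex representations are 1-dimensional. They are given by chi_k(m) = zeta_9^(k*m) for k = 0,...,8. Row orthogonality: sum_m chi_k(m) conj(chi_l(m)) = 9 * [k = l].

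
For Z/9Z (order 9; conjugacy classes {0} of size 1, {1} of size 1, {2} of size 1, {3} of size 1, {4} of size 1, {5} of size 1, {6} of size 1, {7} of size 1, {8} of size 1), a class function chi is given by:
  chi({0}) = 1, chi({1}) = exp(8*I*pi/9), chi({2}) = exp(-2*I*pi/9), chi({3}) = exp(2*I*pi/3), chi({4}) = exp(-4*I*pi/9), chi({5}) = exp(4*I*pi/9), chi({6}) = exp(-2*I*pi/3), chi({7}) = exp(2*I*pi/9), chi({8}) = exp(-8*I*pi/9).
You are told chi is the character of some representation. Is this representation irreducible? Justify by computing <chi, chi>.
Irreducible: <chi, chi> = 1.

Argument: <chi, chi> = (1/|G|) sum_C |C| * |chi(C)|^2 = (1/9)[1*|1|^2 + 1*|exp(8*I*pi/9)|^2 + 1*|exp(-2*I*pi/9)|^2 + 1*|exp(2*I*pi/3)|^2 + 1*|exp(-4*I*pi/9)|^2 + 1*|exp(4*I*pi/9)|^2 + 1*|exp(-2*I*pi/3)|^2 + 1*|exp(2*I*pi/9)|^2 + 1*|exp(-8*I*pi/9)|^2]
  = (1/9)[(1) + (1) + (1) + (1) + (1) + (1) + (1) + (1) + (1)] = 9/9 = 1.
(Exp terms are combined using exp(i*s)*conj(exp(i*t)) = exp(i*(s-t)), and sums of them are collapsed using the identity that for every m > 1 the m distinct m-th roots of unity sum to 0, e.g. 1 + exp(2*I*pi/3) + exp(-2*I*pi/3) = 0.)
A character is irreducible iff <chi, chi> = 1, so this representation is irreducible.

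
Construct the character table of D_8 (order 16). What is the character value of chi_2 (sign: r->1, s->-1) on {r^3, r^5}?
Conjugacy classes: {e} of size 1, {r^4} of size 1, {r^1, r^7} of size 2, {r^2, r^6} of size 2, {r^3, r^5} of size 2, {s, sr^2, ...} of size 4, {sr, sr^3, ...} of size 4.
Character table:
  irrep \ class              {e} (size 1)  {r^4} (size 1)  {r^1, r^7} (size 2)  {r^2, r^6} (size 2)  {r^3, r^5} (size 2)  {s, sr^2, ...} (size 4)  {sr, sr^3, ...} (size 4)
  chi_1 (triv)               1             1               1                    1                    1                    1                        1                       
  chi_2 (sign: r->1, s->-1)  1             1               1                    1                    1                    -1                       -1                      
  chi_3 (r->-1, s->1)        1             1               -1                   1                    -1                   1                        -1                      
  chi_4 (r->-1, s->-1)       1             1               -1                   1                    -1                   -1                       1                       
  chi_5 (2d, j=1)            2             -2              sqrt(2)              0                    -sqrt(2)             0                        0                       
  chi_6 (2d, j=2)            2             2               0                    -2                   0                    0                        0                       
  chi_7 (2d, j=3)            2             -2              -sqrt(2)             0                    sqrt(2)              0                        0                       

Spot check: chi_2 (sign: r->1, s->-1) on {r^3, r^5} = 1.

Argument: D_8 has order 2*8 = 16 with 7 conjugacy classes, hence 7 irreducibles. Sum of squared dims 1 + 1 + 1 + 1 + 4 + 4 + 4 = 16 = |G|. Linear characters come from the abelianisation; the 2-dimensional irreps have character r^k -> 2*cos(2*pi*j*k/8), reflections -> 0.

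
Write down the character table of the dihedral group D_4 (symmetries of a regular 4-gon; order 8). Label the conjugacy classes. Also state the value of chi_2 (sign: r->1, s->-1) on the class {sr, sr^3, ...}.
Conjugacy classes: {e} of size 1, {r^2} of size 1, {r^1, r^3} of size 2, {s, sr^2, ...} of size 2, {sr, sr^3, ...} of size 2.
Character table:
  irrep \ class              {e} (size 1)  {r^2} (size 1)  {r^1, r^3} (size 2)  {s, sr^2, ...} (size 2)  {sr, sr^3, ...} (size 2)
  chi_1 (triv)               1             1               1                    1                        1                       
  chi_2 (sign: r->1, s->-1)  1             1               1                    -1                       -1                      
  chi_3 (r->-1, s->1)        1             1               -1                   1                        -1                      
  chi_4 (r->-1, s->-1)       1             1               -1                   -1                       1                       
  chi_5 (2d, j=1)            2             -2              0                    0                        0                       

Spot check: chi_2 (sign: r->1, s->-1) on {sr, sr^3, ...} = -1.

Proof sketch: D_4 has order 2*4 = 8 with 5 conjugacy classes, hence 5 irreducibles. Sum of squared dims 1 + 1 + 1 + 1 + 4 = 8 = |G|. Linear characters come from the abelianisation; the 2-dimensional irreps have character r^k -> 2*cos(2*pi*j*k/4), reflections -> 0.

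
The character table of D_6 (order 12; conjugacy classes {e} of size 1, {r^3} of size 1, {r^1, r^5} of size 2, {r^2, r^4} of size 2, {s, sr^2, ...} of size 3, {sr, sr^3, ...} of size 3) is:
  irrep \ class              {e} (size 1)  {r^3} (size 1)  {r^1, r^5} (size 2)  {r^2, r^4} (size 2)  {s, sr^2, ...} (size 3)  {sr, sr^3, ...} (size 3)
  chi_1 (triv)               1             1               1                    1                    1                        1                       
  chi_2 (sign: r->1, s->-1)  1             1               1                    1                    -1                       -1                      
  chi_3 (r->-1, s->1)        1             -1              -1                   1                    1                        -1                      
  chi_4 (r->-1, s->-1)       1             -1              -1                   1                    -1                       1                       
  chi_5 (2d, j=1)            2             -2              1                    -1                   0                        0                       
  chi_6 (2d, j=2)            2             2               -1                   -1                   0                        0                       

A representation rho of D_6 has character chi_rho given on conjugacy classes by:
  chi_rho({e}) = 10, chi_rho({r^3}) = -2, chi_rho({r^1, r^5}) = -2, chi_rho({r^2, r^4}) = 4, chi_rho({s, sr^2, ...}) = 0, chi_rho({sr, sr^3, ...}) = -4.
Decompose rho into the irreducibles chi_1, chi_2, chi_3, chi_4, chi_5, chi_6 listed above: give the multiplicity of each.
Multiplicities: chi_1: 0, chi_2: 2, chi_3: 3, chi_4: 1, chi_5: 1, chi_6: 1.

Details: Use <chi_rho, chi> = (1/|G|) sum_C |C| * chi_rho(C) * conj(chi(C)) with |G| = 12 for each irreducible chi in the table:
  <chi_rho, chi_1> = (1/12)[1*(10)*conj(1) + 1*(-2)*conj(1) + 2*(-2)*conj(1) + 2*(4)*conj(1) + 3*(0)*conj(1) + 3*(-4)*conj(1)]
      = (1/12)[(10) + (-2) + (-4) + (8) + (0) + (-12)] = 0/12 = 0
  <chi_rho, chi_2> = (1/12)[1*(10)*conj(1) + 1*(-2)*conj(1) + 2*(-2)*conj(1) + 2*(4)*conj(1) + 3*(0)*conj(-1) + 3*(-4)*conj(-1)]
      = (1/12)[(10) + (-2) + (-4) + (8) + (0) + (12)] = 24/12 = 2
  <chi_rho, chi_3> = (1/12)[1*(10)*conj(1) + 1*(-2)*conj(-1) + 2*(-2)*conj(-1) + 2*(4)*conj(1) + 3*(0)*conj(1) + 3*(-4)*conj(-1)]
      = (1/12)[(10) + (2) + (4) + (8) + (0) + (12)] = 36/12 = 3
  <chi_rho, chi_4> = (1/12)[1*(10)*conj(1) + 1*(-2)*conj(-1) + 2*(-2)*conj(-1) + 2*(4)*conj(1) + 3*(0)*conj(-1) + 3*(-4)*conj(1)]
      = (1/12)[(10) + (2) + (4) + (8) + (0) + (-12)] = 12/12 = 1
  <chi_rho, chi_5> = (1/12)[1*(10)*conj(2) + 1*(-2)*conj(-2) + 2*(-2)*conj(1) + 2*(4)*conj(-1) + 3*(0)*conj(0) + 3*(-4)*conj(0)]
      = (1/12)[(20) + (4) + (-4) + (-8) + (0) + (0)] = 12/12 = 1
  <chi_rho, chi_6> = (1/12)[1*(10)*conj(2) + 1*(-2)*conj(2) + 2*(-2)*conj(-1) + 2*(4)*conj(-1) + 3*(0)*conj(0) + 3*(-4)*conj(0)]
      = (1/12)[(20) + (-4) + (4) + (-8) + (0) + (0)] = 12/12 = 1
Dimension check: dim(rho) = sum (mult * dim) = 0*1 + 2*1 + 3*1 + 1*1 + 1*2 + 1*2 = 10 = chi_rho(e) = 10.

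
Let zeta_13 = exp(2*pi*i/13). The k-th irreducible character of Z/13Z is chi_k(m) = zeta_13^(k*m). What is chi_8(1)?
chi_8(1) = zeta_13^8 = exp(-10*I*pi/13)

Details: chi_8(1) = zeta_13^(8*1) = zeta_13^8. Since zeta_13^13 = 1, this equals zeta_13^8 = exp(2*pi*i*8/13) = exp(-10*I*pi/13).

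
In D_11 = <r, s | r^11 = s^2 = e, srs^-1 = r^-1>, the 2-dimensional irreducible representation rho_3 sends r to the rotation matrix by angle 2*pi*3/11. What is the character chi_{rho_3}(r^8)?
chi_{rho_3}(r^8) = 2*cos(2*pi*3*8/11) = 2*cos(48*pi/11)

Argument: rho_3(r^8) is rotation by angle 2*pi*3*8/11, whose trace is 2*cos(2*pi*3*8/11) = 2*cos(48*pi/11).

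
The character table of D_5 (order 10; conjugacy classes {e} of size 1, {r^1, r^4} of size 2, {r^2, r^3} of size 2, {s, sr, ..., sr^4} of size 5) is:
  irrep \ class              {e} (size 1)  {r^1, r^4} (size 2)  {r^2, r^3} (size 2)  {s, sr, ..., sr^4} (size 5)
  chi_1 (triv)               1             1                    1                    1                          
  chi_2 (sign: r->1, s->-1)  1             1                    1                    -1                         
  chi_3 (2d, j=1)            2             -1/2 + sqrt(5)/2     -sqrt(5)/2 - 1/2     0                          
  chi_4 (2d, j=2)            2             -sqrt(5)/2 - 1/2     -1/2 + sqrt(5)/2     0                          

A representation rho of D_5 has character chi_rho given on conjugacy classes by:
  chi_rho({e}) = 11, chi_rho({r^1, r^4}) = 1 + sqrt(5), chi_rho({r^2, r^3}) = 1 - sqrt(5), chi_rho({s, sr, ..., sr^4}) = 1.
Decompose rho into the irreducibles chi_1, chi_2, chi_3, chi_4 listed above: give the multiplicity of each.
Multiplicities: chi_1: 2, chi_2: 1, chi_3: 3, chi_4: 1.

Details: Use <chi_rho, chi> = (1/|G|) sum_C |C| * chi_rho(C) * conj(chi(C)) with |G| = 10 for each irreducible chi in the table:
  <chi_rho, chi_1> = (1/10)[1*(11)*conj(1) + 2*(1 + sqrt(5))*conj(1) + 2*(1 - sqrt(5))*conj(1) + 5*(1)*conj(1)]
      = (1/10)[(11) + (2 + 2*sqrt(5)) + (2 - 2*sqrt(5)) + (5)] = 20/10 = 2
  <chi_rho, chi_2> = (1/10)[1*(11)*conj(1) + 2*(1 + sqrt(5))*conj(1) + 2*(1 - sqrt(5))*conj(1) + 5*(1)*conj(-1)]
      = (1/10)[(11) + (2 + 2*sqrt(5)) + (2 - 2*sqrt(5)) + (-5)] = 10/10 = 1
  <chi_rho, chi_3> = (1/10)[1*(11)*conj(2) + 2*(1 + sqrt(5))*conj(-1/2 + sqrt(5)/2) + 2*(1 - sqrt(5))*conj(-sqrt(5)/2 - 1/2) + 5*(1)*conj(0)]
      = (1/10)[(22) + (4) + (4) + (0)] = 30/10 = 3
  <chi_rho, chi_4> = (1/10)[1*(11)*conj(2) + 2*(1 + sqrt(5))*conj(-sqrt(5)/2 - 1/2) + 2*(1 - sqrt(5))*conj(-1/2 + sqrt(5)/2) + 5*(1)*conj(0)]
      = (1/10)[(22) + (-6 - 2*sqrt(5)) + (-6 + 2*sqrt(5)) + (0)] = 10/10 = 1
Dimension check: dim(rho) = sum (mult * dim) = 2*1 + 1*1 + 3*2 + 1*2 = 11 = chi_rho(e) = 11.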